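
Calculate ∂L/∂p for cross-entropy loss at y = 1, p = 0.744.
∂L/∂p = -1.344

∂L/∂p = -y/p + (1-y)/(1-p) = -1/0.744 + 0 = -1.344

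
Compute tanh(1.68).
0.9329

tanh(1.68) = (e^(1.68) - e^(-1.68))/(e^(1.68) + e^(-1.68)) = 0.9329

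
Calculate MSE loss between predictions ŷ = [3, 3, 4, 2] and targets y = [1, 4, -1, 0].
MSE = 8.5

MSE = (1/4)((3-1)² + (3-4)² + (4--1)² + (2-0)²) = (1/4)(4 + 1 + 25 + 4) = 8.5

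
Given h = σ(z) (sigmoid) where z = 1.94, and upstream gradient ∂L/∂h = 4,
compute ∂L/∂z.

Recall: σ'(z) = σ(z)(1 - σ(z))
∂L/∂z = 0.4394

σ(1.94) = 0.8744
σ'(1.94) = σ(1.94)(1 - σ(1.94)) = 0.8744 × 0.1256 = 0.1099
∂L/∂z = ∂L/∂h · σ'(z) = 4 × 0.1099 = 0.4394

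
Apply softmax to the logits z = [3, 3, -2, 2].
p = [0.4211, 0.4211, 0.0028, 0.1549]

exp(z) = [20.09, 20.09, 0.1353, 7.389]
Sum = 47.7
p = [0.4211, 0.4211, 0.0028, 0.1549]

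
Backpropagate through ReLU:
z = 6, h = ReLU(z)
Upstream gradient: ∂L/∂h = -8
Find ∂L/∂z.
∂L/∂z = -8

h = ReLU(6) = 6
Since z > 0: ∂h/∂z = 1
∂L/∂z = ∂L/∂h · ∂h/∂z = -8 × 1 = -8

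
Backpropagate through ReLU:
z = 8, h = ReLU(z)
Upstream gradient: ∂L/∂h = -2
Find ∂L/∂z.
∂L/∂z = -2

h = ReLU(8) = 8
Since z > 0: ∂h/∂z = 1
∂L/∂z = ∂L/∂h · ∂h/∂z = -2 × 1 = -2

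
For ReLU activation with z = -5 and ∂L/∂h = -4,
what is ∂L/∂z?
∂L/∂z = 0

h = ReLU(-5) = 0
Since z < 0: ∂h/∂z = 0
∂L/∂z = ∂L/∂h · ∂h/∂z = -4 × 0 = 0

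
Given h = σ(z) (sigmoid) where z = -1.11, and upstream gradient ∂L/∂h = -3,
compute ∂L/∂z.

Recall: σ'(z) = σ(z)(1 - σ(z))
∂L/∂z = -0.5593

σ(-1.11) = 0.2479
σ'(-1.11) = σ(-1.11)(1 - σ(-1.11)) = 0.2479 × 0.7521 = 0.1864
∂L/∂z = ∂L/∂h · σ'(z) = -3 × 0.1864 = -0.5593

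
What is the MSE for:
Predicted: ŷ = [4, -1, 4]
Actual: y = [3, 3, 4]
MSE = 5.667

MSE = (1/3)((4-3)² + (-1-3)² + (4-4)²) = (1/3)(1 + 16 + 0) = 5.667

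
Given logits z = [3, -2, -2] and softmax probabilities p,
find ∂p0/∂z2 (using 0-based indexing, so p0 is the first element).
∂p0/∂z2 = -0.00656

p = softmax(z) = [0.9867, 0.006648, 0.006648]
p0 = 0.9867, p2 = 0.006648

∂p0/∂z2 = -p0 × p2 = -0.9867 × 0.006648 = -0.00656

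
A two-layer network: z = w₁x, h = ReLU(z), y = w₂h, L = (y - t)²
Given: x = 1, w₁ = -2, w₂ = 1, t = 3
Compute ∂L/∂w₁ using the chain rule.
∂L/∂w₁ = 0

Forward pass:
z = w₁x = -2×1 = -2
h = ReLU(-2) = 0
y = w₂h = 1×0 = 0

Backward pass:
∂L/∂y = 2(y - t) = 2(0 - 3) = -6
∂y/∂h = w₂ = 1
∂h/∂z = 0 (ReLU derivative)
∂z/∂w₁ = x = 1

∂L/∂w₁ = -6 × 1 × 0 × 1 = 0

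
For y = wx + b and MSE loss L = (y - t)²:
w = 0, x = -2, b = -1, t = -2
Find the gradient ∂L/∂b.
∂L/∂b = 2

y = wx + b = (0)(-2) + -1 = -1
∂L/∂y = 2(y - t) = 2(-1 - -2) = 2
∂y/∂b = 1
∂L/∂b = ∂L/∂y · ∂y/∂b = 2 × 1 = 2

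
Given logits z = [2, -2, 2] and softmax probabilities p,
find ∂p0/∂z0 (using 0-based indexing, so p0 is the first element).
∂p0/∂z0 = 0.25

p = softmax(z) = [0.4955, 0.009075, 0.4955]
p0 = 0.4955

∂p0/∂z0 = p0(1 - p0) = 0.4955 × (1 - 0.4955) = 0.25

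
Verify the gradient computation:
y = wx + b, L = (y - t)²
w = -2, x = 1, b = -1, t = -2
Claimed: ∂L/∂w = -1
Incorrect

y = (-2)(1) + -1 = -3
∂L/∂y = 2(y - t) = 2(-3 - -2) = -2
∂y/∂w = x = 1
∂L/∂w = -2 × 1 = -2

Claimed value: -1
Incorrect: The correct gradient is -2.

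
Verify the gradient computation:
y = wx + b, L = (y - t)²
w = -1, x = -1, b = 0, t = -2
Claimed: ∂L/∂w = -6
Correct

y = (-1)(-1) + 0 = 1
∂L/∂y = 2(y - t) = 2(1 - -2) = 6
∂y/∂w = x = -1
∂L/∂w = 6 × -1 = -6

Claimed value: -6
Correct: The correct gradient is -6.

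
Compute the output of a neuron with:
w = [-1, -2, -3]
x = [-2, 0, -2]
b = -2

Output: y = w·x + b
y = 6

y = (-1)(-2) + (-2)(0) + (-3)(-2) + -2 = 6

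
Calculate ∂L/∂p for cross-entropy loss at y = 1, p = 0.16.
∂L/∂p = -6.25

∂L/∂p = -y/p + (1-y)/(1-p) = -1/0.16 + 0 = -6.25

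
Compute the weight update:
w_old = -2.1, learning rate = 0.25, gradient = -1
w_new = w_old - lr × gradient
w_new = -1.85

w_new = w - η·∂L/∂w = -2.1 - 0.25×(-1) = -2.1 - (-0.25) = -1.85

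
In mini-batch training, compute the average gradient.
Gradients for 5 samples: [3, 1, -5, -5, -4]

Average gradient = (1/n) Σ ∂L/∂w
Average gradient = -2

Average = (1/5)(3 + 1 + -5 + -5 + -4) = -10/5 = -2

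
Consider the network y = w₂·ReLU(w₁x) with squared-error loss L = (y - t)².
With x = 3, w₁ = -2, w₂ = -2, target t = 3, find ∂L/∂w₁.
∂L/∂w₁ = 0

Forward pass:
z = w₁x = -2×3 = -6
h = ReLU(-6) = 0
y = w₂h = -2×0 = 0

Backward pass:
∂L/∂y = 2(y - t) = 2(0 - 3) = -6
∂y/∂h = w₂ = -2
∂h/∂z = 0 (ReLU derivative)
∂z/∂w₁ = x = 3

∂L/∂w₁ = -6 × -2 × 0 × 3 = 0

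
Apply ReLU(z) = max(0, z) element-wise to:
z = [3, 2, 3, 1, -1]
h = [3, 2, 3, 1, 0]

ReLU applied element-wise: max(0,3)=3, max(0,2)=2, max(0,3)=3, max(0,1)=1, max(0,-1)=0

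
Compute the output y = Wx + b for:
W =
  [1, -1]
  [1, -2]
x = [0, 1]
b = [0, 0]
y = [-1, -2]

Wx = [1×0 + -1×1, 1×0 + -2×1]
   = [-1, -2]
y = Wx + b = [-1 + 0, -2 + 0] = [-1, -2]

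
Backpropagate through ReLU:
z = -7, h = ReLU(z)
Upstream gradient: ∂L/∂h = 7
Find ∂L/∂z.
∂L/∂z = 0

h = ReLU(-7) = 0
Since z < 0: ∂h/∂z = 0
∂L/∂z = ∂L/∂h · ∂h/∂z = 7 × 0 = 0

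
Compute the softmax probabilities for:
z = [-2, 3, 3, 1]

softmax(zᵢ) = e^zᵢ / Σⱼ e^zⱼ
p = [0.0031, 0.4668, 0.4668, 0.0632]

exp(z) = [0.1353, 20.09, 20.09, 2.718]
Sum = 43.02
p = [0.0031, 0.4668, 0.4668, 0.0632]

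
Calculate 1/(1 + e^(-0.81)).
0.6921

sigmoid(0.81) = 1/(1 + e^(-0.81)) = 1/(1 + 0.4449) = 0.6921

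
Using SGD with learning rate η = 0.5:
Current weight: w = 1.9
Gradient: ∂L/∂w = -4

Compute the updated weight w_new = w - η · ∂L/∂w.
w_new = 3.9

w_new = w - η·∂L/∂w = 1.9 - 0.5×(-4) = 1.9 - (-2) = 3.9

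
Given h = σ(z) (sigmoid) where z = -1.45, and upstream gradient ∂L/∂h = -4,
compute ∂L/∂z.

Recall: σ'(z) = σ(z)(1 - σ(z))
∂L/∂z = -0.6156

σ(-1.45) = 0.19
σ'(-1.45) = σ(-1.45)(1 - σ(-1.45)) = 0.19 × 0.81 = 0.1539
∂L/∂z = ∂L/∂h · σ'(z) = -4 × 0.1539 = -0.6156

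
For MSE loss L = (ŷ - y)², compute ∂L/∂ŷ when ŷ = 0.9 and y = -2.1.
∂L/∂ŷ = 6.0

∂L/∂ŷ = 2(ŷ - y) = 2(0.9 - -2.1) = 2(3.0) = 6.0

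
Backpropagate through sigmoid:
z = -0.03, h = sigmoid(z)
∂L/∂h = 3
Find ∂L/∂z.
∂L/∂z = 0.7498

σ(-0.03) = 0.4925
σ'(-0.03) = σ(-0.03)(1 - σ(-0.03)) = 0.4925 × 0.5075 = 0.2499
∂L/∂z = ∂L/∂h · σ'(z) = 3 × 0.2499 = 0.7498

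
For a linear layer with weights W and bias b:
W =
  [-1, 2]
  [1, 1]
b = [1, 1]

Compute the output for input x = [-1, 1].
y = [4, 1]

Wx = [-1×-1 + 2×1, 1×-1 + 1×1]
   = [3, 0]
y = Wx + b = [3 + 1, 0 + 1] = [4, 1]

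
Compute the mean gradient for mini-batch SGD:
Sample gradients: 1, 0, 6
Average gradient = 2.333

Average = (1/3)(1 + 0 + 6) = 7/3 = 2.333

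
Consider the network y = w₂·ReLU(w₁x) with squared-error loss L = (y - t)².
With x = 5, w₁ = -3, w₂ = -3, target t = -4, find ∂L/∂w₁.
∂L/∂w₁ = 0

Forward pass:
z = w₁x = -3×5 = -15
h = ReLU(-15) = 0
y = w₂h = -3×0 = 0

Backward pass:
∂L/∂y = 2(y - t) = 2(0 - -4) = 8
∂y/∂h = w₂ = -3
∂h/∂z = 0 (ReLU derivative)
∂z/∂w₁ = x = 5

∂L/∂w₁ = 8 × -3 × 0 × 5 = 0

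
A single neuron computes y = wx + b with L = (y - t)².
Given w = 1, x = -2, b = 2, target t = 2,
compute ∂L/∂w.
∂L/∂w = 8

y = wx + b = (1)(-2) + 2 = 0
∂L/∂y = 2(y - t) = 2(0 - 2) = -4
∂y/∂w = x = -2
∂L/∂w = ∂L/∂y · ∂y/∂w = -4 × -2 = 8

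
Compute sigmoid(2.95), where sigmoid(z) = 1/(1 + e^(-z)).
0.9503

sigmoid(2.95) = 1/(1 + e^(-2.95)) = 1/(1 + 0.05234) = 0.9503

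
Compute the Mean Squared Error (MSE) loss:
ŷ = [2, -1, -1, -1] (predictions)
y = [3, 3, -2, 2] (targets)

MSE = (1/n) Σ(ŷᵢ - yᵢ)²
MSE = 6.75

MSE = (1/4)((2-3)² + (-1-3)² + (-1--2)² + (-1-2)²) = (1/4)(1 + 16 + 1 + 9) = 6.75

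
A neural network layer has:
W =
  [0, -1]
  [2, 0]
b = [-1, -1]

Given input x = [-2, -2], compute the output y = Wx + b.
y = [1, -5]

Wx = [0×-2 + -1×-2, 2×-2 + 0×-2]
   = [2, -4]
y = Wx + b = [2 + -1, -4 + -1] = [1, -5]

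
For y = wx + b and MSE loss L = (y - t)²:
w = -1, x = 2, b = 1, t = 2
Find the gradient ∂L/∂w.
∂L/∂w = -12

y = wx + b = (-1)(2) + 1 = -1
∂L/∂y = 2(y - t) = 2(-1 - 2) = -6
∂y/∂w = x = 2
∂L/∂w = ∂L/∂y · ∂y/∂w = -6 × 2 = -12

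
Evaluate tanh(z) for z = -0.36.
-0.3452

tanh(-0.36) = (e^(-0.36) - e^(0.36))/(e^(-0.36) + e^(0.36)) = -0.3452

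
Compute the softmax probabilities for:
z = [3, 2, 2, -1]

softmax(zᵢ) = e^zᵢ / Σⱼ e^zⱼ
p = [0.5701, 0.2097, 0.2097, 0.0104]

exp(z) = [20.09, 7.389, 7.389, 0.3679]
Sum = 35.23
p = [0.5701, 0.2097, 0.2097, 0.0104]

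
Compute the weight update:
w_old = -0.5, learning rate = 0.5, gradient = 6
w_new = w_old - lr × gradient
w_new = -3.5

w_new = w - η·∂L/∂w = -0.5 - 0.5×(6) = -0.5 - (3) = -3.5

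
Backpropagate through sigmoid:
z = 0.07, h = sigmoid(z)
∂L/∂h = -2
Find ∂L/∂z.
∂L/∂z = -0.4994

σ(0.07) = 0.5175
σ'(0.07) = σ(0.07)(1 - σ(0.07)) = 0.5175 × 0.4825 = 0.2497
∂L/∂z = ∂L/∂h · σ'(z) = -2 × 0.2497 = -0.4994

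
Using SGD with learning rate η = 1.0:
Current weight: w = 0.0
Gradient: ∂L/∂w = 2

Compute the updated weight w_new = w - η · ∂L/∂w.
w_new = -2

w_new = w - η·∂L/∂w = 0.0 - 1.0×(2) = 0.0 - (2) = -2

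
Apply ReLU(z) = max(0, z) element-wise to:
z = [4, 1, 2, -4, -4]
h = [4, 1, 2, 0, 0]

ReLU applied element-wise: max(0,4)=4, max(0,1)=1, max(0,2)=2, max(0,-4)=0, max(0,-4)=0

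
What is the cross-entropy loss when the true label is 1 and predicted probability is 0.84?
L = 0.1744

L = -1·log(0.84) - 0·log(0.16) = -log(0.84) = 0.1744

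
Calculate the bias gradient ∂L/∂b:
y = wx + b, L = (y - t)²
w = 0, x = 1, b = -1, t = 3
∂L/∂b = -8

y = wx + b = (0)(1) + -1 = -1
∂L/∂y = 2(y - t) = 2(-1 - 3) = -8
∂y/∂b = 1
∂L/∂b = ∂L/∂y · ∂y/∂b = -8 × 1 = -8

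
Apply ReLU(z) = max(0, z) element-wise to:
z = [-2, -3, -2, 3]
h = [0, 0, 0, 3]

ReLU applied element-wise: max(0,-2)=0, max(0,-3)=0, max(0,-2)=0, max(0,3)=3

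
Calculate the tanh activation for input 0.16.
0.1586

tanh(0.16) = (e^(0.16) - e^(-0.16))/(e^(0.16) + e^(-0.16)) = 0.1586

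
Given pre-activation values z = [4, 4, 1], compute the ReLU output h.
h = [4, 4, 1]

ReLU applied element-wise: max(0,4)=4, max(0,4)=4, max(0,1)=1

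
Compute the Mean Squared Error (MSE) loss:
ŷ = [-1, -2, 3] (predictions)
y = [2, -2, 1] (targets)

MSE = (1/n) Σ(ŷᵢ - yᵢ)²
MSE = 4.333

MSE = (1/3)((-1-2)² + (-2--2)² + (3-1)²) = (1/3)(9 + 0 + 4) = 4.333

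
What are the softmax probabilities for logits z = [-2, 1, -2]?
p = [0.0453, 0.9094, 0.0453]

exp(z) = [0.1353, 2.718, 0.1353]
Sum = 2.989
p = [0.0453, 0.9094, 0.0453]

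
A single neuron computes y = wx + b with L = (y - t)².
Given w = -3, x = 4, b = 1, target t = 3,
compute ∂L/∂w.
∂L/∂w = -112

y = wx + b = (-3)(4) + 1 = -11
∂L/∂y = 2(y - t) = 2(-11 - 3) = -28
∂y/∂w = x = 4
∂L/∂w = ∂L/∂y · ∂y/∂w = -28 × 4 = -112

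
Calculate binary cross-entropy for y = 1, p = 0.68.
L = 0.3857

L = -1·log(0.68) - 0·log(0.32) = -log(0.68) = 0.3857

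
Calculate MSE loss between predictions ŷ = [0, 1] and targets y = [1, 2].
MSE = 1

MSE = (1/2)((0-1)² + (1-2)²) = (1/2)(1 + 1) = 1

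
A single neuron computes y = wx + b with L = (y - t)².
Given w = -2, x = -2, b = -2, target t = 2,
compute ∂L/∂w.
∂L/∂w = 0

y = wx + b = (-2)(-2) + -2 = 2
∂L/∂y = 2(y - t) = 2(2 - 2) = 0
∂y/∂w = x = -2
∂L/∂w = ∂L/∂y · ∂y/∂w = 0 × -2 = 0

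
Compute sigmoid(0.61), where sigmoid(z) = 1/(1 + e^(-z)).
0.6479

sigmoid(0.61) = 1/(1 + e^(-0.61)) = 1/(1 + 0.5434) = 0.6479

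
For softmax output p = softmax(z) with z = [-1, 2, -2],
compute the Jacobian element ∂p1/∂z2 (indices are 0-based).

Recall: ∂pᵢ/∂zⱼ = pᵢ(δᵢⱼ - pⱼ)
∂p1/∂z2 = -0.01605

p = softmax(z) = [0.04661, 0.9362, 0.01715]
p1 = 0.9362, p2 = 0.01715

∂p1/∂z2 = -p1 × p2 = -0.9362 × 0.01715 = -0.01605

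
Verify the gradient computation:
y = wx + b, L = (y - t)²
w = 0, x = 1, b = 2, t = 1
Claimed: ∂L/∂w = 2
Correct

y = (0)(1) + 2 = 2
∂L/∂y = 2(y - t) = 2(2 - 1) = 2
∂y/∂w = x = 1
∂L/∂w = 2 × 1 = 2

Claimed value: 2
Correct: The correct gradient is 2.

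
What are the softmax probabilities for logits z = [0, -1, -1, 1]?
p = [0.2245, 0.0826, 0.0826, 0.6103]

exp(z) = [1, 0.3679, 0.3679, 2.718]
Sum = 4.454
p = [0.2245, 0.0826, 0.0826, 0.6103]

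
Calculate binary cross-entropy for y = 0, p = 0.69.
L = 1.171

L = -0·log(0.69) - 1·log(0.31) = -log(0.31) = 1.171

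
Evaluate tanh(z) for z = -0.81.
-0.6696

tanh(-0.81) = (e^(-0.81) - e^(0.81))/(e^(-0.81) + e^(0.81)) = -0.6696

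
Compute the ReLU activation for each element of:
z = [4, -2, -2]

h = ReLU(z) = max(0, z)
h = [4, 0, 0]

ReLU applied element-wise: max(0,4)=4, max(0,-2)=0, max(0,-2)=0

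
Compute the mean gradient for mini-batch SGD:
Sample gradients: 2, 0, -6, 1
Average gradient = -0.75

Average = (1/4)(2 + 0 + -6 + 1) = -3/4 = -0.75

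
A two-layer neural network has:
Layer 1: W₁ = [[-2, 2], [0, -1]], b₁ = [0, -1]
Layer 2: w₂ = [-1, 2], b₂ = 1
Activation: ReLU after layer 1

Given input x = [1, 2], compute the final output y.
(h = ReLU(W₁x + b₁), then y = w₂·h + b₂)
y = -1

Layer 1 pre-activation: z₁ = [2, -3]
After ReLU: h = [2, 0]
Layer 2 output: y = -1×2 + 2×0 + 1 = -1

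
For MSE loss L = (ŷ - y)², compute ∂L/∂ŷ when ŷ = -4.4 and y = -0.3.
∂L/∂ŷ = -8.2

∂L/∂ŷ = 2(ŷ - y) = 2(-4.4 - -0.3) = 2(-4.1) = -8.2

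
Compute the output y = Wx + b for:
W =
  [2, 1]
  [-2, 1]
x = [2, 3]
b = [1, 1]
y = [8, 0]

Wx = [2×2 + 1×3, -2×2 + 1×3]
   = [7, -1]
y = Wx + b = [7 + 1, -1 + 1] = [8, 0]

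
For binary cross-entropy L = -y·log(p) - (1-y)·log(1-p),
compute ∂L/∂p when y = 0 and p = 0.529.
∂L/∂p = 2.123

∂L/∂p = -y/p + (1-y)/(1-p) = 0 + 1/0.471 = 2.123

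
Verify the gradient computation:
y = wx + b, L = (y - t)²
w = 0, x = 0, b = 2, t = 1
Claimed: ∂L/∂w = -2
Incorrect

y = (0)(0) + 2 = 2
∂L/∂y = 2(y - t) = 2(2 - 1) = 2
∂y/∂w = x = 0
∂L/∂w = 2 × 0 = 0

Claimed value: -2
Incorrect: The correct gradient is 0.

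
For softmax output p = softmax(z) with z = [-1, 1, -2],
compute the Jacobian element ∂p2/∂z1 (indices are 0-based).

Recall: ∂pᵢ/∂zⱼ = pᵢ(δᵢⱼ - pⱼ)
∂p2/∂z1 = -0.03545

p = softmax(z) = [0.1142, 0.8438, 0.04201]
p2 = 0.04201, p1 = 0.8438

∂p2/∂z1 = -p2 × p1 = -0.04201 × 0.8438 = -0.03545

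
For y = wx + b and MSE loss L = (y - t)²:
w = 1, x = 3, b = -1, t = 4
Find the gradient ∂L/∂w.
∂L/∂w = -12

y = wx + b = (1)(3) + -1 = 2
∂L/∂y = 2(y - t) = 2(2 - 4) = -4
∂y/∂w = x = 3
∂L/∂w = ∂L/∂y · ∂y/∂w = -4 × 3 = -12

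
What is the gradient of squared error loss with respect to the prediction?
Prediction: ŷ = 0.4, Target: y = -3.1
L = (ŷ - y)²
∂L/∂ŷ = 7.0

∂L/∂ŷ = 2(ŷ - y) = 2(0.4 - -3.1) = 2(3.5) = 7.0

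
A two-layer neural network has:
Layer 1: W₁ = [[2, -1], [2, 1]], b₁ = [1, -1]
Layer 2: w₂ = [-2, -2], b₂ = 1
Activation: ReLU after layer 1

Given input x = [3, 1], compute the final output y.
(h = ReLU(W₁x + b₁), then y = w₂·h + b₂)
y = -23

Layer 1 pre-activation: z₁ = [6, 6]
After ReLU: h = [6, 6]
Layer 2 output: y = -2×6 + -2×6 + 1 = -23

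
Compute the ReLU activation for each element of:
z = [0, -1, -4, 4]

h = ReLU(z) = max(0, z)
h = [0, 0, 0, 4]

ReLU applied element-wise: max(0,0)=0, max(0,-1)=0, max(0,-4)=0, max(0,4)=4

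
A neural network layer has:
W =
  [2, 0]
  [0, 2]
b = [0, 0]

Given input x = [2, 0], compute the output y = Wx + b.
y = [4, 0]

Wx = [2×2 + 0×0, 0×2 + 2×0]
   = [4, 0]
y = Wx + b = [4 + 0, 0 + 0] = [4, 0]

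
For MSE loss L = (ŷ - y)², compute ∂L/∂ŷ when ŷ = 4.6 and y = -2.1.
∂L/∂ŷ = 13.4

∂L/∂ŷ = 2(ŷ - y) = 2(4.6 - -2.1) = 2(6.7) = 13.4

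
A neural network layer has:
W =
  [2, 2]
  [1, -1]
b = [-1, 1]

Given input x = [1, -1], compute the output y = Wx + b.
y = [-1, 3]

Wx = [2×1 + 2×-1, 1×1 + -1×-1]
   = [0, 2]
y = Wx + b = [0 + -1, 2 + 1] = [-1, 3]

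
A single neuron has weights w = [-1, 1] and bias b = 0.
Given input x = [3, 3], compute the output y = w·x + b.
y = 0

y = (-1)(3) + (1)(3) + 0 = 0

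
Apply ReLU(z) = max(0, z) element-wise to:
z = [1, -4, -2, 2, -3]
h = [1, 0, 0, 2, 0]

ReLU applied element-wise: max(0,1)=1, max(0,-4)=0, max(0,-2)=0, max(0,2)=2, max(0,-3)=0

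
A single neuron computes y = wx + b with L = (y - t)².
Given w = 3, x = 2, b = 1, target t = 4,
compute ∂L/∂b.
∂L/∂b = 6

y = wx + b = (3)(2) + 1 = 7
∂L/∂y = 2(y - t) = 2(7 - 4) = 6
∂y/∂b = 1
∂L/∂b = ∂L/∂y · ∂y/∂b = 6 × 1 = 6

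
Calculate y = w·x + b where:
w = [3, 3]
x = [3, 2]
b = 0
y = 15

y = (3)(3) + (3)(2) + 0 = 15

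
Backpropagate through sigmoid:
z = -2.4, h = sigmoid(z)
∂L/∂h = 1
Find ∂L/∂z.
∂L/∂z = 0.07625

σ(-2.4) = 0.08317
σ'(-2.4) = σ(-2.4)(1 - σ(-2.4)) = 0.08317 × 0.9168 = 0.07625
∂L/∂z = ∂L/∂h · σ'(z) = 1 × 0.07625 = 0.07625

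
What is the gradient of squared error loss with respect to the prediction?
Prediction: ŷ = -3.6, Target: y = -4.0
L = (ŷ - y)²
∂L/∂ŷ = 0.8

∂L/∂ŷ = 2(ŷ - y) = 2(-3.6 - -4.0) = 2(0.4) = 0.8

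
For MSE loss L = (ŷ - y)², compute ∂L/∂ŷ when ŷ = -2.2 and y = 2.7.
∂L/∂ŷ = -9.8

∂L/∂ŷ = 2(ŷ - y) = 2(-2.2 - 2.7) = 2(-4.9) = -9.8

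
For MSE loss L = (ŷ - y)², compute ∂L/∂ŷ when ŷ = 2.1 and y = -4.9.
∂L/∂ŷ = 14.0

∂L/∂ŷ = 2(ŷ - y) = 2(2.1 - -4.9) = 2(7.0) = 14.0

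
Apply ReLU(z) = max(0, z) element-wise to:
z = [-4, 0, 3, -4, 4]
h = [0, 0, 3, 0, 4]

ReLU applied element-wise: max(0,-4)=0, max(0,0)=0, max(0,3)=3, max(0,-4)=0, max(0,4)=4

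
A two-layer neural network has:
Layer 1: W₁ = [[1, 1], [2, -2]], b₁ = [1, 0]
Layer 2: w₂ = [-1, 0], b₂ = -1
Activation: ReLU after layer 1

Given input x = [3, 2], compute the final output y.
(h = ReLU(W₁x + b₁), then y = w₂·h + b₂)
y = -7

Layer 1 pre-activation: z₁ = [6, 2]
After ReLU: h = [6, 2]
Layer 2 output: y = -1×6 + 0×2 + -1 = -7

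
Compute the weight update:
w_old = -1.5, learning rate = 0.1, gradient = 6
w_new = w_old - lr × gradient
w_new = -2.1

w_new = w - η·∂L/∂w = -1.5 - 0.1×(6) = -1.5 - (0.6) = -2.1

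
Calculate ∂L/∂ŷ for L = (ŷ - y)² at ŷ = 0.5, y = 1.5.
∂L/∂ŷ = -2.0

∂L/∂ŷ = 2(ŷ - y) = 2(0.5 - 1.5) = 2(-1.0) = -2.0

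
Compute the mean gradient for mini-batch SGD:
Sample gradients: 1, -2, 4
Average gradient = 1

Average = (1/3)(1 + -2 + 4) = 3/3 = 1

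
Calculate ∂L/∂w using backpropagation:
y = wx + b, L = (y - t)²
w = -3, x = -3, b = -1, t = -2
∂L/∂w = -60

y = wx + b = (-3)(-3) + -1 = 8
∂L/∂y = 2(y - t) = 2(8 - -2) = 20
∂y/∂w = x = -3
∂L/∂w = ∂L/∂y · ∂y/∂w = 20 × -3 = -60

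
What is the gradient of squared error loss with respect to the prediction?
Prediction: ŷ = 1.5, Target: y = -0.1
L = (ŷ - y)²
∂L/∂ŷ = 3.2

∂L/∂ŷ = 2(ŷ - y) = 2(1.5 - -0.1) = 2(1.6) = 3.2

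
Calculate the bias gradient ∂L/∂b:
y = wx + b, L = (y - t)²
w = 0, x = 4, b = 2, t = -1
∂L/∂b = 6

y = wx + b = (0)(4) + 2 = 2
∂L/∂y = 2(y - t) = 2(2 - -1) = 6
∂y/∂b = 1
∂L/∂b = ∂L/∂y · ∂y/∂b = 6 × 1 = 6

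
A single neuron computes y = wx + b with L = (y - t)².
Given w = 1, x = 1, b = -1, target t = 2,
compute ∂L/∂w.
∂L/∂w = -4

y = wx + b = (1)(1) + -1 = 0
∂L/∂y = 2(y - t) = 2(0 - 2) = -4
∂y/∂w = x = 1
∂L/∂w = ∂L/∂y · ∂y/∂w = -4 × 1 = -4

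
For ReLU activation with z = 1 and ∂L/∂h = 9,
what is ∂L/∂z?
∂L/∂z = 9

h = ReLU(1) = 1
Since z > 0: ∂h/∂z = 1
∂L/∂z = ∂L/∂h · ∂h/∂z = 9 × 1 = 9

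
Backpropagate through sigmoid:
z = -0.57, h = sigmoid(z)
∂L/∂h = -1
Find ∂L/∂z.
∂L/∂z = -0.2307

σ(-0.57) = 0.3612
σ'(-0.57) = σ(-0.57)(1 - σ(-0.57)) = 0.3612 × 0.6388 = 0.2307
∂L/∂z = ∂L/∂h · σ'(z) = -1 × 0.2307 = -0.2307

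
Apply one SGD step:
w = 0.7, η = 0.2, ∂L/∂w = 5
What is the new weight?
w_new = -0.3

w_new = w - η·∂L/∂w = 0.7 - 0.2×(5) = 0.7 - (1) = -0.3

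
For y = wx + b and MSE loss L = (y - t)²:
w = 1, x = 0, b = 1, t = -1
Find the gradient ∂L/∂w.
∂L/∂w = 0

y = wx + b = (1)(0) + 1 = 1
∂L/∂y = 2(y - t) = 2(1 - -1) = 4
∂y/∂w = x = 0
∂L/∂w = ∂L/∂y · ∂y/∂w = 4 × 0 = 0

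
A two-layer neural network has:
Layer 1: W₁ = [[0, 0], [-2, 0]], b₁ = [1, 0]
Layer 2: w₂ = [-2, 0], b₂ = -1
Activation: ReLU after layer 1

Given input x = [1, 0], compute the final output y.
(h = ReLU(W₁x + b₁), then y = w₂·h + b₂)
y = -3

Layer 1 pre-activation: z₁ = [1, -2]
After ReLU: h = [1, 0]
Layer 2 output: y = -2×1 + 0×0 + -1 = -3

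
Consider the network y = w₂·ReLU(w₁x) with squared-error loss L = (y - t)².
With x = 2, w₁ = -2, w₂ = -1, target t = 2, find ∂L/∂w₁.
∂L/∂w₁ = 0

Forward pass:
z = w₁x = -2×2 = -4
h = ReLU(-4) = 0
y = w₂h = -1×0 = 0

Backward pass:
∂L/∂y = 2(y - t) = 2(0 - 2) = -4
∂y/∂h = w₂ = -1
∂h/∂z = 0 (ReLU derivative)
∂z/∂w₁ = x = 2

∂L/∂w₁ = -4 × -1 × 0 × 2 = 0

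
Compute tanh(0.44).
0.4136

tanh(0.44) = (e^(0.44) - e^(-0.44))/(e^(0.44) + e^(-0.44)) = 0.4136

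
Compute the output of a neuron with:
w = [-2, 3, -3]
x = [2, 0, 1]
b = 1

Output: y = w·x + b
y = -6

y = (-2)(2) + (3)(0) + (-3)(1) + 1 = -6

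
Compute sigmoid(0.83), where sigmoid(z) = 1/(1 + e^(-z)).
0.6964

sigmoid(0.83) = 1/(1 + e^(-0.83)) = 1/(1 + 0.436) = 0.6964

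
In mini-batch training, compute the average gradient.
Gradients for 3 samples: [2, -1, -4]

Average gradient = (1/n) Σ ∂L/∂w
Average gradient = -1

Average = (1/3)(2 + -1 + -4) = -3/3 = -1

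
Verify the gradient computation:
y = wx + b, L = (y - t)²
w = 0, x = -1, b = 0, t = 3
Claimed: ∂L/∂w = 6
Correct

y = (0)(-1) + 0 = 0
∂L/∂y = 2(y - t) = 2(0 - 3) = -6
∂y/∂w = x = -1
∂L/∂w = -6 × -1 = 6

Claimed value: 6
Correct: The correct gradient is 6.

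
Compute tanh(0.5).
0.4621

tanh(0.5) = (e^(0.5) - e^(-0.5))/(e^(0.5) + e^(-0.5)) = 0.4621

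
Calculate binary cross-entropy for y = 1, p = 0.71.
L = 0.3425

L = -1·log(0.71) - 0·log(0.29) = -log(0.71) = 0.3425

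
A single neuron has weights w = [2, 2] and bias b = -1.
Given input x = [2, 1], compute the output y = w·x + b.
y = 5

y = (2)(2) + (2)(1) + -1 = 5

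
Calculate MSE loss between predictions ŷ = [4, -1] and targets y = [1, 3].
MSE = 12.5

MSE = (1/2)((4-1)² + (-1-3)²) = (1/2)(9 + 16) = 12.5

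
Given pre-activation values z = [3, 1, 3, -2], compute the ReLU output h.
h = [3, 1, 3, 0]

ReLU applied element-wise: max(0,3)=3, max(0,1)=1, max(0,3)=3, max(0,-2)=0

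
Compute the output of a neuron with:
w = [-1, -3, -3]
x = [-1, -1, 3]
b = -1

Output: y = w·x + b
y = -6

y = (-1)(-1) + (-3)(-1) + (-3)(3) + -1 = -6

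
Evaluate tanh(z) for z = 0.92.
0.7259

tanh(0.92) = (e^(0.92) - e^(-0.92))/(e^(0.92) + e^(-0.92)) = 0.7259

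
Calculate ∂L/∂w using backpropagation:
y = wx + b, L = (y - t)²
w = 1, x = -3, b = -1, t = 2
∂L/∂w = 36

y = wx + b = (1)(-3) + -1 = -4
∂L/∂y = 2(y - t) = 2(-4 - 2) = -12
∂y/∂w = x = -3
∂L/∂w = ∂L/∂y · ∂y/∂w = -12 × -3 = 36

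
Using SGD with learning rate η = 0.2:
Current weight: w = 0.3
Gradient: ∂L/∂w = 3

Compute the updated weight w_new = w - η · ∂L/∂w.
w_new = -0.3

w_new = w - η·∂L/∂w = 0.3 - 0.2×(3) = 0.3 - (0.6) = -0.3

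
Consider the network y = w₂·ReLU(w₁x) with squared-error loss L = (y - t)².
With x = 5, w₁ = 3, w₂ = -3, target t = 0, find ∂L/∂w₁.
∂L/∂w₁ = 1350

Forward pass:
z = w₁x = 3×5 = 15
h = ReLU(15) = 15
y = w₂h = -3×15 = -45

Backward pass:
∂L/∂y = 2(y - t) = 2(-45 - 0) = -90
∂y/∂h = w₂ = -3
∂h/∂z = 1 (ReLU derivative)
∂z/∂w₁ = x = 5

∂L/∂w₁ = -90 × -3 × 1 × 5 = 1350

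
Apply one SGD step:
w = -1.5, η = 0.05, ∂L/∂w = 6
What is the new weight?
w_new = -1.8

w_new = w - η·∂L/∂w = -1.5 - 0.05×(6) = -1.5 - (0.3) = -1.8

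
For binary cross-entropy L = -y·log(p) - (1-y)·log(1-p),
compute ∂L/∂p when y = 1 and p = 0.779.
∂L/∂p = -1.284

∂L/∂p = -y/p + (1-y)/(1-p) = -1/0.779 + 0 = -1.284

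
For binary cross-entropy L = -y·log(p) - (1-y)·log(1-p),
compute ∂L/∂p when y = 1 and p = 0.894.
∂L/∂p = -1.119

∂L/∂p = -y/p + (1-y)/(1-p) = -1/0.894 + 0 = -1.119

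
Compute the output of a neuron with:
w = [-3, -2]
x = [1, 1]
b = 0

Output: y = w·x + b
y = -5

y = (-3)(1) + (-2)(1) + 0 = -5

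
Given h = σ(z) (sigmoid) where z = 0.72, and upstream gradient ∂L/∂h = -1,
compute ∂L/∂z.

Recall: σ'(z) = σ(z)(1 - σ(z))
∂L/∂z = -0.2202

σ(0.72) = 0.6726
σ'(0.72) = σ(0.72)(1 - σ(0.72)) = 0.6726 × 0.3274 = 0.2202
∂L/∂z = ∂L/∂h · σ'(z) = -1 × 0.2202 = -0.2202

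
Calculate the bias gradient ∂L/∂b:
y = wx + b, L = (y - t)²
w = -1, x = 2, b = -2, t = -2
∂L/∂b = -4

y = wx + b = (-1)(2) + -2 = -4
∂L/∂y = 2(y - t) = 2(-4 - -2) = -4
∂y/∂b = 1
∂L/∂b = ∂L/∂y · ∂y/∂b = -4 × 1 = -4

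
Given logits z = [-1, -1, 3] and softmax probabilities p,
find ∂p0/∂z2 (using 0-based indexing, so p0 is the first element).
∂p0/∂z2 = -0.01704

p = softmax(z) = [0.01767, 0.01767, 0.9647]
p0 = 0.01767, p2 = 0.9647

∂p0/∂z2 = -p0 × p2 = -0.01767 × 0.9647 = -0.01704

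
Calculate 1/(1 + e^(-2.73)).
0.9388

sigmoid(2.73) = 1/(1 + e^(-2.73)) = 1/(1 + 0.06522) = 0.9388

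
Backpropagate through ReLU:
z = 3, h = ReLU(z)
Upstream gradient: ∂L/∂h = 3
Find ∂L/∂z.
∂L/∂z = 3

h = ReLU(3) = 3
Since z > 0: ∂h/∂z = 1
∂L/∂z = ∂L/∂h · ∂h/∂z = 3 × 1 = 3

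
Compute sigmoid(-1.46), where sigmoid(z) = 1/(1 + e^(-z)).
0.1885

sigmoid(-1.46) = 1/(1 + e^(1.46)) = 1/(1 + 4.306) = 0.1885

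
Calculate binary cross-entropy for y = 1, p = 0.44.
L = 0.821

L = -1·log(0.44) - 0·log(0.56) = -log(0.44) = 0.821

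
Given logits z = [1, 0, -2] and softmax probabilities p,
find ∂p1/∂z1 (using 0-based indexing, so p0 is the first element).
∂p1/∂z1 = 0.1922

p = softmax(z) = [0.7054, 0.2595, 0.03512]
p1 = 0.2595

∂p1/∂z1 = p1(1 - p1) = 0.2595 × (1 - 0.2595) = 0.1922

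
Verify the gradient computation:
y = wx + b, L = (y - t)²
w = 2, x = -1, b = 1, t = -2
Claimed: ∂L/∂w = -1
Incorrect

y = (2)(-1) + 1 = -1
∂L/∂y = 2(y - t) = 2(-1 - -2) = 2
∂y/∂w = x = -1
∂L/∂w = 2 × -1 = -2

Claimed value: -1
Incorrect: The correct gradient is -2.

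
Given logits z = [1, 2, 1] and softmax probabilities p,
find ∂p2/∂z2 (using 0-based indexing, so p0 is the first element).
∂p2/∂z2 = 0.167

p = softmax(z) = [0.2119, 0.5761, 0.2119]
p2 = 0.2119

∂p2/∂z2 = p2(1 - p2) = 0.2119 × (1 - 0.2119) = 0.167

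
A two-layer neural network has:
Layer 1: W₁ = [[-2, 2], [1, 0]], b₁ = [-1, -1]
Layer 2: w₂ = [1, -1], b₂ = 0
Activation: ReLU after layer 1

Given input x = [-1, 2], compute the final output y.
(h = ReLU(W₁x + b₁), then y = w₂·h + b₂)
y = 5

Layer 1 pre-activation: z₁ = [5, -2]
After ReLU: h = [5, 0]
Layer 2 output: y = 1×5 + -1×0 + 0 = 5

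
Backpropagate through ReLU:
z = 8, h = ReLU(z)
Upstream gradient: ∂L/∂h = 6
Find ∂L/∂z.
∂L/∂z = 6

h = ReLU(8) = 8
Since z > 0: ∂h/∂z = 1
∂L/∂z = ∂L/∂h · ∂h/∂z = 6 × 1 = 6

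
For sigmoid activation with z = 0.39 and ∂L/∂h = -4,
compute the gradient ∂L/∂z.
∂L/∂z = -0.9629

σ(0.39) = 0.5963
σ'(0.39) = σ(0.39)(1 - σ(0.39)) = 0.5963 × 0.4037 = 0.2407
∂L/∂z = ∂L/∂h · σ'(z) = -4 × 0.2407 = -0.9629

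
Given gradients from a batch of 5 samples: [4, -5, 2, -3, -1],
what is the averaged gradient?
Average gradient = -0.6

Average = (1/5)(4 + -5 + 2 + -3 + -1) = -3/5 = -0.6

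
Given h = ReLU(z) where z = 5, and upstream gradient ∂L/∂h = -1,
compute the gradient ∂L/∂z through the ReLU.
∂L/∂z = -1

h = ReLU(5) = 5
Since z > 0: ∂h/∂z = 1
∂L/∂z = ∂L/∂h · ∂h/∂z = -1 × 1 = -1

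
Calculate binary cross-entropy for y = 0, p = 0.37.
L = 0.462

L = -0·log(0.37) - 1·log(0.63) = -log(0.63) = 0.462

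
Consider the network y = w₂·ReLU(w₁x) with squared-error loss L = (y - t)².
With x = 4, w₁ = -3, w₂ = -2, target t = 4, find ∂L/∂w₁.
∂L/∂w₁ = 0

Forward pass:
z = w₁x = -3×4 = -12
h = ReLU(-12) = 0
y = w₂h = -2×0 = 0

Backward pass:
∂L/∂y = 2(y - t) = 2(0 - 4) = -8
∂y/∂h = w₂ = -2
∂h/∂z = 0 (ReLU derivative)
∂z/∂w₁ = x = 4

∂L/∂w₁ = -8 × -2 × 0 × 4 = 0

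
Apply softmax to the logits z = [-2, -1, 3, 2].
p = [0.0048, 0.0131, 0.7179, 0.2641]

exp(z) = [0.1353, 0.3679, 20.09, 7.389]
Sum = 27.98
p = [0.0048, 0.0131, 0.7179, 0.2641]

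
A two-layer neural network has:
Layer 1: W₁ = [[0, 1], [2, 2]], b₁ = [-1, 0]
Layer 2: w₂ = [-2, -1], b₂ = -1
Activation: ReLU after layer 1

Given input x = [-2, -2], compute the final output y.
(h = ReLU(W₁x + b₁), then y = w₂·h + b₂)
y = -1

Layer 1 pre-activation: z₁ = [-3, -8]
After ReLU: h = [0, 0]
Layer 2 output: y = -2×0 + -1×0 + -1 = -1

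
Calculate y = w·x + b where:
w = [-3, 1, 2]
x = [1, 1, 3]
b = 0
y = 4

y = (-3)(1) + (1)(1) + (2)(3) + 0 = 4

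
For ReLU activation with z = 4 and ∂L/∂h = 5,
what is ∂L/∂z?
∂L/∂z = 5

h = ReLU(4) = 4
Since z > 0: ∂h/∂z = 1
∂L/∂z = ∂L/∂h · ∂h/∂z = 5 × 1 = 5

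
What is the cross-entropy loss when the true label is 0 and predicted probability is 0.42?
L = 0.5447

L = -0·log(0.42) - 1·log(0.58) = -log(0.58) = 0.5447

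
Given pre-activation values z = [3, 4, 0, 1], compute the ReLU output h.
h = [3, 4, 0, 1]

ReLU applied element-wise: max(0,3)=3, max(0,4)=4, max(0,0)=0, max(0,1)=1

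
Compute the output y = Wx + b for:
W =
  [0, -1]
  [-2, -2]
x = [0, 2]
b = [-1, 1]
y = [-3, -3]

Wx = [0×0 + -1×2, -2×0 + -2×2]
   = [-2, -4]
y = Wx + b = [-2 + -1, -4 + 1] = [-3, -3]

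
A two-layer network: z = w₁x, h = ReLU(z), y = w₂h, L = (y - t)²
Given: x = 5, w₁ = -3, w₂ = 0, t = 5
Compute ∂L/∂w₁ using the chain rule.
∂L/∂w₁ = 0

Forward pass:
z = w₁x = -3×5 = -15
h = ReLU(-15) = 0
y = w₂h = 0×0 = 0

Backward pass:
∂L/∂y = 2(y - t) = 2(0 - 5) = -10
∂y/∂h = w₂ = 0
∂h/∂z = 0 (ReLU derivative)
∂z/∂w₁ = x = 5

∂L/∂w₁ = -10 × 0 × 0 × 5 = 0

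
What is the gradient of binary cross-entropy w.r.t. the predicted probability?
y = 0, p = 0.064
∂L/∂p = 1.068

∂L/∂p = -y/p + (1-y)/(1-p) = 0 + 1/0.936 = 1.068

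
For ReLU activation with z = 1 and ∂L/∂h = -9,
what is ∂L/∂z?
∂L/∂z = -9

h = ReLU(1) = 1
Since z > 0: ∂h/∂z = 1
∂L/∂z = ∂L/∂h · ∂h/∂z = -9 × 1 = -9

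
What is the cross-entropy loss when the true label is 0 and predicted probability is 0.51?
L = 0.7133

L = -0·log(0.51) - 1·log(0.49) = -log(0.49) = 0.7133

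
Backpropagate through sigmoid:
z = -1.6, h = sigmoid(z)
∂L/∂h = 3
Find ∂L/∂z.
∂L/∂z = 0.4193

σ(-1.6) = 0.168
σ'(-1.6) = σ(-1.6)(1 - σ(-1.6)) = 0.168 × 0.832 = 0.1398
∂L/∂z = ∂L/∂h · σ'(z) = 3 × 0.1398 = 0.4193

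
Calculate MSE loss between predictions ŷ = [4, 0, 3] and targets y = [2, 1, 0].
MSE = 4.667

MSE = (1/3)((4-2)² + (0-1)² + (3-0)²) = (1/3)(4 + 1 + 9) = 4.667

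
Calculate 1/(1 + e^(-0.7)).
0.6682

sigmoid(0.7) = 1/(1 + e^(-0.7)) = 1/(1 + 0.4966) = 0.6682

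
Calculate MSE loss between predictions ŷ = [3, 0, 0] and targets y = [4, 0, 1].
MSE = 0.6667

MSE = (1/3)((3-4)² + (0-0)² + (0-1)²) = (1/3)(1 + 0 + 1) = 0.6667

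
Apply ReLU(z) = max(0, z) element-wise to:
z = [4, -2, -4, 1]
h = [4, 0, 0, 1]

ReLU applied element-wise: max(0,4)=4, max(0,-2)=0, max(0,-4)=0, max(0,1)=1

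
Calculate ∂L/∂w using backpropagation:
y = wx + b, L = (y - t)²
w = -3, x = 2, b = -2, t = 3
∂L/∂w = -44

y = wx + b = (-3)(2) + -2 = -8
∂L/∂y = 2(y - t) = 2(-8 - 3) = -22
∂y/∂w = x = 2
∂L/∂w = ∂L/∂y · ∂y/∂w = -22 × 2 = -44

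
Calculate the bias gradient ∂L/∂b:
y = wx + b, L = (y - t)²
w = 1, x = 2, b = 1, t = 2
∂L/∂b = 2

y = wx + b = (1)(2) + 1 = 3
∂L/∂y = 2(y - t) = 2(3 - 2) = 2
∂y/∂b = 1
∂L/∂b = ∂L/∂y · ∂y/∂b = 2 × 1 = 2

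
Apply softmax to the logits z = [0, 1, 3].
p = [0.042, 0.1142, 0.8438]

exp(z) = [1, 2.718, 20.09]
Sum = 23.8
p = [0.042, 0.1142, 0.8438]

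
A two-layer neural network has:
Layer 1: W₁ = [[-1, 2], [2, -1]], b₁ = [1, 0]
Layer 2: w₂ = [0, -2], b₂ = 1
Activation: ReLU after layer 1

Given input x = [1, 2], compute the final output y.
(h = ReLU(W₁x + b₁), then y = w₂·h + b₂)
y = 1

Layer 1 pre-activation: z₁ = [4, 0]
After ReLU: h = [4, 0]
Layer 2 output: y = 0×4 + -2×0 + 1 = 1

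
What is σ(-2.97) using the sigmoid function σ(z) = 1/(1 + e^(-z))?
0.0488

sigmoid(-2.97) = 1/(1 + e^(2.97)) = 1/(1 + 19.49) = 0.0488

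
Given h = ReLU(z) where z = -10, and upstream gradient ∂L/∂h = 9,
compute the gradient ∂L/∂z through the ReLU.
∂L/∂z = 0

h = ReLU(-10) = 0
Since z < 0: ∂h/∂z = 0
∂L/∂z = ∂L/∂h · ∂h/∂z = 9 × 0 = 0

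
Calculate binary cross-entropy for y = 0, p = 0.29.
L = 0.3425

L = -0·log(0.29) - 1·log(0.71) = -log(0.71) = 0.3425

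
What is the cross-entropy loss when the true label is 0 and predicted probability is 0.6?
L = 0.9163

L = -0·log(0.6) - 1·log(0.4) = -log(0.4) = 0.9163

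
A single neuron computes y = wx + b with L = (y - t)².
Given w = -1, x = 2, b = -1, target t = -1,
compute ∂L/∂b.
∂L/∂b = -4

y = wx + b = (-1)(2) + -1 = -3
∂L/∂y = 2(y - t) = 2(-3 - -1) = -4
∂y/∂b = 1
∂L/∂b = ∂L/∂y · ∂y/∂b = -4 × 1 = -4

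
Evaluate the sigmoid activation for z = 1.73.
0.8494

sigmoid(1.73) = 1/(1 + e^(-1.73)) = 1/(1 + 0.1773) = 0.8494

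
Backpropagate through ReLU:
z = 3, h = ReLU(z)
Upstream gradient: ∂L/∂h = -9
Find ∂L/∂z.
∂L/∂z = -9

h = ReLU(3) = 3
Since z > 0: ∂h/∂z = 1
∂L/∂z = ∂L/∂h · ∂h/∂z = -9 × 1 = -9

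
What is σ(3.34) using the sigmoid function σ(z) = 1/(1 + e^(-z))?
0.9658

sigmoid(3.34) = 1/(1 + e^(-3.34)) = 1/(1 + 0.03544) = 0.9658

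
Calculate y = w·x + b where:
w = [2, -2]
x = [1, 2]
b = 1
y = -1

y = (2)(1) + (-2)(2) + 1 = -1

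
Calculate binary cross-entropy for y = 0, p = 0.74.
L = 1.347

L = -0·log(0.74) - 1·log(0.26) = -log(0.26) = 1.347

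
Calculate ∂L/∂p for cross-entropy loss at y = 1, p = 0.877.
∂L/∂p = -1.14

∂L/∂p = -y/p + (1-y)/(1-p) = -1/0.877 + 0 = -1.14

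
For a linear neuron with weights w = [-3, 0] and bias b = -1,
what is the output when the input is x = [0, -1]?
y = -1

y = (-3)(0) + (0)(-1) + -1 = -1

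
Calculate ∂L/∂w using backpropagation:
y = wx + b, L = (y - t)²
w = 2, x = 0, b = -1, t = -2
∂L/∂w = 0

y = wx + b = (2)(0) + -1 = -1
∂L/∂y = 2(y - t) = 2(-1 - -2) = 2
∂y/∂w = x = 0
∂L/∂w = ∂L/∂y · ∂y/∂w = 2 × 0 = 0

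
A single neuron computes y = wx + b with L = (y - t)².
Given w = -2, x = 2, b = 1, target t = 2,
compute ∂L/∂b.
∂L/∂b = -10

y = wx + b = (-2)(2) + 1 = -3
∂L/∂y = 2(y - t) = 2(-3 - 2) = -10
∂y/∂b = 1
∂L/∂b = ∂L/∂y · ∂y/∂b = -10 × 1 = -10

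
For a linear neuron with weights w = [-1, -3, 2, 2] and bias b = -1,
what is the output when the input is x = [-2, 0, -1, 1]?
y = 1

y = (-1)(-2) + (-3)(0) + (2)(-1) + (2)(1) + -1 = 1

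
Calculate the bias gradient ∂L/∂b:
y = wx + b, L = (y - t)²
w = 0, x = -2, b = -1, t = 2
∂L/∂b = -6

y = wx + b = (0)(-2) + -1 = -1
∂L/∂y = 2(y - t) = 2(-1 - 2) = -6
∂y/∂b = 1
∂L/∂b = ∂L/∂y · ∂y/∂b = -6 × 1 = -6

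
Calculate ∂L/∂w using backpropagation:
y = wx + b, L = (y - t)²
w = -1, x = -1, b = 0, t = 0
∂L/∂w = -2

y = wx + b = (-1)(-1) + 0 = 1
∂L/∂y = 2(y - t) = 2(1 - 0) = 2
∂y/∂w = x = -1
∂L/∂w = ∂L/∂y · ∂y/∂w = 2 × -1 = -2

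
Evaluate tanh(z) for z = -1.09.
-0.7969

tanh(-1.09) = (e^(-1.09) - e^(1.09))/(e^(-1.09) + e^(1.09)) = -0.7969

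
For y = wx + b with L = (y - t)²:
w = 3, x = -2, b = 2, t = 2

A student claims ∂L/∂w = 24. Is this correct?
Correct

y = (3)(-2) + 2 = -4
∂L/∂y = 2(y - t) = 2(-4 - 2) = -12
∂y/∂w = x = -2
∂L/∂w = -12 × -2 = 24

Claimed value: 24
Correct: The correct gradient is 24.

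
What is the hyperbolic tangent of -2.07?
-0.9687

tanh(-2.07) = (e^(-2.07) - e^(2.07))/(e^(-2.07) + e^(2.07)) = -0.9687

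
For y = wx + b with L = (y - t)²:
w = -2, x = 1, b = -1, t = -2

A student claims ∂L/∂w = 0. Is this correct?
Incorrect

y = (-2)(1) + -1 = -3
∂L/∂y = 2(y - t) = 2(-3 - -2) = -2
∂y/∂w = x = 1
∂L/∂w = -2 × 1 = -2

Claimed value: 0
Incorrect: The correct gradient is -2.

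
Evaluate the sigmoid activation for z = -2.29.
0.09195

sigmoid(-2.29) = 1/(1 + e^(2.29)) = 1/(1 + 9.875) = 0.09195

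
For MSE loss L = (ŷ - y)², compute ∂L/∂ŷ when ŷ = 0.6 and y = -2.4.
∂L/∂ŷ = 6.0

∂L/∂ŷ = 2(ŷ - y) = 2(0.6 - -2.4) = 2(3.0) = 6.0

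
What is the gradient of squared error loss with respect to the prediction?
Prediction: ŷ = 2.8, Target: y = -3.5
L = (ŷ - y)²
∂L/∂ŷ = 12.6

∂L/∂ŷ = 2(ŷ - y) = 2(2.8 - -3.5) = 2(6.3) = 12.6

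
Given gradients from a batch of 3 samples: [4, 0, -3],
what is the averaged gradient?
Average gradient = 0.3333

Average = (1/3)(4 + 0 + -3) = 1/3 = 0.3333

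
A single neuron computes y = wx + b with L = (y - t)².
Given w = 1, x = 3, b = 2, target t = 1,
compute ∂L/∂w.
∂L/∂w = 24

y = wx + b = (1)(3) + 2 = 5
∂L/∂y = 2(y - t) = 2(5 - 1) = 8
∂y/∂w = x = 3
∂L/∂w = ∂L/∂y · ∂y/∂w = 8 × 3 = 24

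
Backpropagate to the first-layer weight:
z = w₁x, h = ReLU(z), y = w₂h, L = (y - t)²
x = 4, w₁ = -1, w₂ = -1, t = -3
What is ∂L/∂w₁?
∂L/∂w₁ = 0

Forward pass:
z = w₁x = -1×4 = -4
h = ReLU(-4) = 0
y = w₂h = -1×0 = 0

Backward pass:
∂L/∂y = 2(y - t) = 2(0 - -3) = 6
∂y/∂h = w₂ = -1
∂h/∂z = 0 (ReLU derivative)
∂z/∂w₁ = x = 4

∂L/∂w₁ = 6 × -1 × 0 × 4 = 0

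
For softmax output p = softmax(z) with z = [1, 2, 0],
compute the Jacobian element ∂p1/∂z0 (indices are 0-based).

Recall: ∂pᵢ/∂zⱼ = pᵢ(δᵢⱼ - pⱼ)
∂p1/∂z0 = -0.1628

p = softmax(z) = [0.2447, 0.6652, 0.09003]
p1 = 0.6652, p0 = 0.2447

∂p1/∂z0 = -p1 × p0 = -0.6652 × 0.2447 = -0.1628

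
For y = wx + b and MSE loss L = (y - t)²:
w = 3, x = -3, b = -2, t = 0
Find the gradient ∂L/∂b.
∂L/∂b = -22

y = wx + b = (3)(-3) + -2 = -11
∂L/∂y = 2(y - t) = 2(-11 - 0) = -22
∂y/∂b = 1
∂L/∂b = ∂L/∂y · ∂y/∂b = -22 × 1 = -22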